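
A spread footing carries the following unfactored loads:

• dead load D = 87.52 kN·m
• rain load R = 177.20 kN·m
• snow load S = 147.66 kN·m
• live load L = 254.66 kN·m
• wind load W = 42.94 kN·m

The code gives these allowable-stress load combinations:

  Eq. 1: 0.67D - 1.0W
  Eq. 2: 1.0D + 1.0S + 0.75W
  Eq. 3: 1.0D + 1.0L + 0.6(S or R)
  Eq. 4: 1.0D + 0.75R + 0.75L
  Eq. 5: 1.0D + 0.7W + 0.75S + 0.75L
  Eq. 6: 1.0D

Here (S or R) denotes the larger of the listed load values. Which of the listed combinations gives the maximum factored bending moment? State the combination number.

(S or R) → R = 177.20 kN·m.
Eq. 1: 0.67(87.52) - 1.0(42.94) = 58.64 - 42.94 = 15.70
Eq. 2: 1.0(87.52) + 1.0(147.66) + 0.75(42.94) = 87.52 + 147.66 + 32.21 = 267.39
Eq. 3: 1.0(87.52) + 1.0(254.66) + 0.6(177.20) = 87.52 + 254.66 + 106.32 = 448.50
Eq. 4: 1.0(87.52) + 0.75(177.20) + 0.75(254.66) = 87.52 + 132.90 + 191.00 = 411.42
Eq. 5: 1.0(87.52) + 0.7(42.94) + 0.75(147.66) + 0.75(254.66) = 419.32
Eq. 6: 1.0(87.52) = 87.52
The largest value is 448.50 kN·m from combination 3.

Combination 3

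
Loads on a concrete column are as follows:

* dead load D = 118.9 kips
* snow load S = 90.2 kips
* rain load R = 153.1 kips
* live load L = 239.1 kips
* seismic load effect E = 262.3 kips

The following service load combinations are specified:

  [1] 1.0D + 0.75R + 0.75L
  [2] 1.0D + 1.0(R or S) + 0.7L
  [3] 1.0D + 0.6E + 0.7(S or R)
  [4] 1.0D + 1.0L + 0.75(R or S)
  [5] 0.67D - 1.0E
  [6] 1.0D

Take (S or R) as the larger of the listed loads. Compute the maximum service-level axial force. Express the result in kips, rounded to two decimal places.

(R or S) → R = 153.1 kips; (S or R) → R = 153.1 kips.
[1] 1.0(118.9) + 0.75(153.1) + 0.75(239.1) = 413.05
[2] 1.0(118.9) + 1.0(153.1) + 0.7(239.1) = 439.37
[3] 1.0(118.9) + 0.6(262.3) + 0.7(153.1) = 383.45
[4] 1.0(118.9) + 1.0(239.1) + 0.75(153.1) = 472.83
[5] 0.67(118.9) - 1.0(262.3) = -182.64
[6] 1.0(118.9) = 118.90
Maximum is from combination 4.

472.83 kips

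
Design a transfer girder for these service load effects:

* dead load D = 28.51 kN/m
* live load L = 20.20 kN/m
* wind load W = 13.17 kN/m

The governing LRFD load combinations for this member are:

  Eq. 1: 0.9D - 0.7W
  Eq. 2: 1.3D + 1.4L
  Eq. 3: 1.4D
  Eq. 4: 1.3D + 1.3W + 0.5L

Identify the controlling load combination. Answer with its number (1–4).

Combination 2

Eq. 1: 0.9(28.51) - 0.7(13.17) = 25.66 - 9.22 = 16.44
Eq. 2: 1.3(28.51) + 1.4(20.20) = 37.06 + 28.28 = 65.34
Eq. 3: 1.4(28.51) = 39.91
Eq. 4: 1.3(28.51) + 1.3(13.17) + 0.5(20.20) = 37.06 + 17.12 + 10.10 = 64.28
The largest value is 65.34 kN/m from combination 2.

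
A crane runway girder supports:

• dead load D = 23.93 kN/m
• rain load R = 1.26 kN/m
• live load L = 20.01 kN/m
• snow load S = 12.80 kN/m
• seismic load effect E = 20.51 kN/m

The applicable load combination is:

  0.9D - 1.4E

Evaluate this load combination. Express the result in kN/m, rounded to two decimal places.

0.9(23.93) - 1.4(20.51) = -7.18
w_u = -7.18 kN/m.

-7.18 kN/m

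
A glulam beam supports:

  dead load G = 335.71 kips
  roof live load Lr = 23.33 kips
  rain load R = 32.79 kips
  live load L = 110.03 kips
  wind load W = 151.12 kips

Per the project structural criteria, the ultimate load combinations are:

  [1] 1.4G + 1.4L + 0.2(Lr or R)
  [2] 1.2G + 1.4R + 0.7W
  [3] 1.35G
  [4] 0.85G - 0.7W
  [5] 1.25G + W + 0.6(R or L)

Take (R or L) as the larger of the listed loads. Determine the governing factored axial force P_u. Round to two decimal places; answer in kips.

636.78 kips

(Lr or R) → R = 32.79 kips; (R or L) → L = 110.03 kips.
[1] 1.4(335.71) + 1.4(110.03) + 0.2(32.79) = 469.99 + 154.04 + 6.56 = 630.59
[2] 1.2(335.71) + 1.4(32.79) + 0.7(151.12) = 402.85 + 45.91 + 105.78 = 554.54
[3] 1.35(335.71) = 453.21
[4] 0.85(335.71) - 0.7(151.12) = 285.35 - 105.78 = 179.57
[5] 1.25(335.71) + 1.0(151.12) + 0.6(110.03) = 419.64 + 151.12 + 66.02 = 636.78
The controlling combination is 5, giving 636.78 kips.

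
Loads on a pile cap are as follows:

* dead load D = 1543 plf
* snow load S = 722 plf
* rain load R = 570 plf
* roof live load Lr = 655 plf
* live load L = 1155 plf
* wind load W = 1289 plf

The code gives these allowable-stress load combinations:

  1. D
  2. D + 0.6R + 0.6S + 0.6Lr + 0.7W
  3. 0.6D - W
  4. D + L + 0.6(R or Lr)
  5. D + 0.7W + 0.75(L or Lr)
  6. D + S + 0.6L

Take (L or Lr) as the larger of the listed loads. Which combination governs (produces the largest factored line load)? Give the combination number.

Combination 2

(R or Lr) → Lr = 655 plf; (L or Lr) → L = 1155 plf.
1. 1.0(1543) = 1543.0
2. 1.0(1543) + 0.6(570) + 0.6(722) + 0.6(655) + 0.7(1289) = 3613.5
3. 0.6(1543) - 1.0(1289) = -363.2
4. 1.0(1543) + 1.0(1155) + 0.6(655) = 3091.0
5. 1.0(1543) + 0.7(1289) + 0.75(1155) = 3311.6
6. 1.0(1543) + 1.0(722) + 0.6(1155) = 2958.0
The largest value is 3613.5 plf from combination 2.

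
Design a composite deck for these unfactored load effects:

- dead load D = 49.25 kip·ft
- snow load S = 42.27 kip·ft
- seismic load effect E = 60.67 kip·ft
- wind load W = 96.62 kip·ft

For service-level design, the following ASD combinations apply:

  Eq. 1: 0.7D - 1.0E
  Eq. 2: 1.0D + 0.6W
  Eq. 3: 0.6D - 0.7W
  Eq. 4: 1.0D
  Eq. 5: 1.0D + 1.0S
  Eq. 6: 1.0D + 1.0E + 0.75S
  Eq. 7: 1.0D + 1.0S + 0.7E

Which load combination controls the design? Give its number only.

Combination 6

Eq. 1: 0.7(49.25) - 1.0(60.67) = -26.20
Eq. 2: 1.0(49.25) + 0.6(96.62) = 49.25 + 57.97 = 107.22
Eq. 3: 0.6(49.25) - 0.7(96.62) = 29.55 - 67.63 = -38.08
Eq. 4: 1.0(49.25) = 49.25
Eq. 5: 1.0(49.25) + 1.0(42.27) = 49.25 + 42.27 = 91.52
Eq. 6: 1.0(49.25) + 1.0(60.67) + 0.75(42.27) = 49.25 + 60.67 + 31.70 = 141.62
Eq. 7: 1.0(49.25) + 1.0(42.27) + 0.7(60.67) = 49.25 + 42.27 + 42.47 = 133.99
The largest value is 141.62 kip·ft from combination 6.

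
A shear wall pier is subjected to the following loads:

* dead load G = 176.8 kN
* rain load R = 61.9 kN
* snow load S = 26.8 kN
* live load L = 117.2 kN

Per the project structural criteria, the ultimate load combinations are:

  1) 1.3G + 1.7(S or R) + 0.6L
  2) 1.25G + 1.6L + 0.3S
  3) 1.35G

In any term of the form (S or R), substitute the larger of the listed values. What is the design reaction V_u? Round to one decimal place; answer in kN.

416.6 kN

(S or R) → R = 61.9 kN.
1) 1.3(176.8) + 1.7(61.9) + 0.6(117.2) = 405.4
2) 1.25(176.8) + 1.6(117.2) + 0.3(26.8) = 416.6
3) 1.35(176.8) = 238.7
Combination 2 governs: V_u = 416.6 kN.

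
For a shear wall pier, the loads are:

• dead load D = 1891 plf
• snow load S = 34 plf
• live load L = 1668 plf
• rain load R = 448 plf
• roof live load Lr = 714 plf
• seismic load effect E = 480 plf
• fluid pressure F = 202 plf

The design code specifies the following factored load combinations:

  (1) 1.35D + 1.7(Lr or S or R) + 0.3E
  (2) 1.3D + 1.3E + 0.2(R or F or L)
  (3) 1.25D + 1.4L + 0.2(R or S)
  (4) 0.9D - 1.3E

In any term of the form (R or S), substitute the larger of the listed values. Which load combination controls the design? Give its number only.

(Lr or S or R) → Lr = 714 plf; (R or F or L) → L = 1668 plf; (R or S) → R = 448 plf.
(1) 1.35(1891) + 1.7(714) + 0.3(480) = 2552.85 + 1213.80 + 144.00 = 3910.65
(2) 1.3(1891) + 1.3(480) + 0.2(1668) = 2458.30 + 624.00 + 333.60 = 3415.90
(3) 1.25(1891) + 1.4(1668) + 0.2(448) = 2363.75 + 2335.20 + 89.60 = 4788.55
(4) 0.9(1891) - 1.3(480) = 1701.90 - 624.00 = 1077.90
The largest value is 4788.55 plf from combination 3.

Combination 3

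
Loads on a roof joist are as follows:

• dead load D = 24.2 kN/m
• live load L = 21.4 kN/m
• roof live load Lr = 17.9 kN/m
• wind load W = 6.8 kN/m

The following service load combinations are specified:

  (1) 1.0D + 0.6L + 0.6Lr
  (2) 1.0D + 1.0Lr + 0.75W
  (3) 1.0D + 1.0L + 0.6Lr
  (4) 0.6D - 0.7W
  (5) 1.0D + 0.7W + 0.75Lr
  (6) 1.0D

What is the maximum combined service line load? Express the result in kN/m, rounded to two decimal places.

(1) 1.0(24.2) + 0.6(21.4) + 0.6(17.9) = 24.20 + 12.84 + 10.74 = 47.78
(2) 1.0(24.2) + 1.0(17.9) + 0.75(6.8) = 24.20 + 17.90 + 5.10 = 47.20
(3) 1.0(24.2) + 1.0(21.4) + 0.6(17.9) = 24.20 + 21.40 + 10.74 = 56.34
(4) 0.6(24.2) - 0.7(6.8) = 14.52 - 4.76 = 9.76
(5) 1.0(24.2) + 0.7(6.8) + 0.75(17.9) = 24.20 + 4.76 + 13.43 = 42.39
(6) 1.0(24.2) = 24.20
The controlling combination is 3, giving 56.34 kN/m.

56.34 kN/m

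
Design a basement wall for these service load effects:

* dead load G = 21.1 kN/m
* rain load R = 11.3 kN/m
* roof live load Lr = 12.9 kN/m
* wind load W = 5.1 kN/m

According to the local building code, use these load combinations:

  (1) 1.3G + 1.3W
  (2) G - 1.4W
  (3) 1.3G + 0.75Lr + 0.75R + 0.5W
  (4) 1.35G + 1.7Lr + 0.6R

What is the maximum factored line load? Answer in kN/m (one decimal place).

57.2 kN/m

(1) 1.3(21.1) + 1.3(5.1) = 34.1
(2) 1.0(21.1) - 1.4(5.1) = 21.1 - 7.1 = 14.0
(3) 1.3(21.1) + 0.75(12.9) + 0.75(11.3) + 0.5(5.1) = 48.1
(4) 1.35(21.1) + 1.7(12.9) + 0.6(11.3) = 28.5 + 21.9 + 6.8 = 57.2
Combination 4 governs: w_u = 57.2 kN/m.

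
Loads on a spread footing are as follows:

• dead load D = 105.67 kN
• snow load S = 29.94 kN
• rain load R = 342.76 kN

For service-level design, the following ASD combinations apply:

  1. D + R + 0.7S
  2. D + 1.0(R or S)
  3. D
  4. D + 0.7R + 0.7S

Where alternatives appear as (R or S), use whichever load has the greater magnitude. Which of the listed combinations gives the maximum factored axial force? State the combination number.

(R or S) → R = 342.76 kN.
1. 1.0(105.67) + 1.0(342.76) + 0.7(29.94) = 105.67 + 342.76 + 20.96 = 469.39
2. 1.0(105.67) + 1.0(342.76) = 105.67 + 342.76 = 448.43
3. 1.0(105.67) = 105.67
4. 1.0(105.67) + 0.7(342.76) + 0.7(29.94) = 105.67 + 239.93 + 20.96 = 366.56
The largest value is 469.39 kN from combination 1.

Combination 1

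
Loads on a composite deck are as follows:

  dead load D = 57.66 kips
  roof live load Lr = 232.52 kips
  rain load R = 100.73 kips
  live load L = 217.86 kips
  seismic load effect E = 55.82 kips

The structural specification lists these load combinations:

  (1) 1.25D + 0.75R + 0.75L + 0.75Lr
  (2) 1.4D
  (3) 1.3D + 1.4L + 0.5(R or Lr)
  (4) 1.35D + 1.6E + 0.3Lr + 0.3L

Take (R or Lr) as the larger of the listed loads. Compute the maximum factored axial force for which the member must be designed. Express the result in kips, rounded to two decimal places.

496.22 kips

(R or Lr) → Lr = 232.52 kips.
(1) 1.25(57.66) + 0.75(100.73) + 0.75(217.86) + 0.75(232.52) = 485.41
(2) 1.4(57.66) = 80.72
(3) 1.3(57.66) + 1.4(217.86) + 0.5(232.52) = 496.22
(4) 1.35(57.66) + 1.6(55.82) + 0.3(232.52) + 0.3(217.86) = 302.27
The controlling combination is 3, giving 496.22 kips.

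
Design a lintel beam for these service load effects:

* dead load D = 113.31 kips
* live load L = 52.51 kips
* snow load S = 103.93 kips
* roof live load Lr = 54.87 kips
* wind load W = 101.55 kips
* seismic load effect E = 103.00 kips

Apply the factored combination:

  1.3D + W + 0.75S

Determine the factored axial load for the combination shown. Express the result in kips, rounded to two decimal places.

1.3(113.31) + 1.0(101.55) + 0.75(103.93) = 147.30 + 101.55 + 77.95 = 326.80
P_u = 326.80 kips.

326.80 kips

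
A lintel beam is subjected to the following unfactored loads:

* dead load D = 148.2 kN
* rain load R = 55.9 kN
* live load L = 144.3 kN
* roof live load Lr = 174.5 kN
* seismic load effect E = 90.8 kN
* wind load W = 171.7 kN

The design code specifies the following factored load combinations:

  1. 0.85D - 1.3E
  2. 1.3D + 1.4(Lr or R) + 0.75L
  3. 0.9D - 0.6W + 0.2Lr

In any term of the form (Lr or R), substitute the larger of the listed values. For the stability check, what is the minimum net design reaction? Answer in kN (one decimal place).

(Lr or R) → Lr = 174.5 kN.
1. 0.85(148.2) - 1.3(90.8) = 7.9
2. 1.3(148.2) + 1.4(174.5) + 0.75(144.3) = 192.7 + 244.3 + 108.2 = 545.2
3. 0.9(148.2) - 0.6(171.7) + 0.2(174.5) = 133.4 - 103.0 + 34.9 = 65.3
Combination 1 gives the minimum: 7.9 kN.

7.9 kN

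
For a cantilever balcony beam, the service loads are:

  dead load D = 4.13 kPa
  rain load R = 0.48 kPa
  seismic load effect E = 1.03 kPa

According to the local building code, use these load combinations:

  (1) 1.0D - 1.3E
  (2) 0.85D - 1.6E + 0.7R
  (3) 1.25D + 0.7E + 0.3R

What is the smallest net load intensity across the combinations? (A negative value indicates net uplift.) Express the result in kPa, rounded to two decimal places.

2.20 kPa

(1) 1.0(4.13) - 1.3(1.03) = 4.13 - 1.34 = 2.79
(2) 0.85(4.13) - 1.6(1.03) + 0.7(0.48) = 3.51 - 1.65 + 0.34 = 2.20
(3) 1.25(4.13) + 0.7(1.03) + 0.3(0.48) = 6.03
Combination 2 gives the minimum: 2.20 kPa.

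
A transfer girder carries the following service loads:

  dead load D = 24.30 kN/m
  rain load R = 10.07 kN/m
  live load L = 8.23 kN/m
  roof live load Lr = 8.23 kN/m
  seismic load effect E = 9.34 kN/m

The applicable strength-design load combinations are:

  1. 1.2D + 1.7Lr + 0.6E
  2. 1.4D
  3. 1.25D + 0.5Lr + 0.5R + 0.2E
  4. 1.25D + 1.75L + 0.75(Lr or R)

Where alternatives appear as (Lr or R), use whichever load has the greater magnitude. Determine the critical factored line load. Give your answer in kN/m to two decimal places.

52.33 kN/m

(Lr or R) → R = 10.07 kN/m.
1. 1.2(24.30) + 1.7(8.23) + 0.6(9.34) = 48.76
2. 1.4(24.30) = 34.02
3. 1.25(24.30) + 0.5(8.23) + 0.5(10.07) + 0.2(9.34) = 41.39
4. 1.25(24.30) + 1.75(8.23) + 0.75(10.07) = 30.38 + 14.40 + 7.55 = 52.33
The controlling combination is 4, giving 52.33 kN/m.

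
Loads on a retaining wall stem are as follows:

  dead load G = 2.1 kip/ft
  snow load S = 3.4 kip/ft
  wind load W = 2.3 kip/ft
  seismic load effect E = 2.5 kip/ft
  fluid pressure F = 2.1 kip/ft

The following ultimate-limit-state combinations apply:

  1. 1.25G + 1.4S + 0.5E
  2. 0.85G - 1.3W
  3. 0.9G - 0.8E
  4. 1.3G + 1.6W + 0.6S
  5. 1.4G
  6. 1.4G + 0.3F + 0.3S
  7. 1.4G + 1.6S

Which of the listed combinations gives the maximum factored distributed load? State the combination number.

1. 1.25(2.1) + 1.4(3.4) + 0.5(2.5) = 2.63 + 4.76 + 1.25 = 8.64
2. 0.85(2.1) - 1.3(2.3) = -1.21
3. 0.9(2.1) - 0.8(2.5) = 1.89 - 2.00 = -0.11
4. 1.3(2.1) + 1.6(2.3) + 0.6(3.4) = 2.73 + 3.68 + 2.04 = 8.45
5. 1.4(2.1) = 2.94
6. 1.4(2.1) + 0.3(2.1) + 0.3(3.4) = 2.94 + 0.63 + 1.02 = 4.59
7. 1.4(2.1) + 1.6(3.4) = 2.94 + 5.44 = 8.38
The largest value is 8.64 kip/ft from combination 1.

Combination 1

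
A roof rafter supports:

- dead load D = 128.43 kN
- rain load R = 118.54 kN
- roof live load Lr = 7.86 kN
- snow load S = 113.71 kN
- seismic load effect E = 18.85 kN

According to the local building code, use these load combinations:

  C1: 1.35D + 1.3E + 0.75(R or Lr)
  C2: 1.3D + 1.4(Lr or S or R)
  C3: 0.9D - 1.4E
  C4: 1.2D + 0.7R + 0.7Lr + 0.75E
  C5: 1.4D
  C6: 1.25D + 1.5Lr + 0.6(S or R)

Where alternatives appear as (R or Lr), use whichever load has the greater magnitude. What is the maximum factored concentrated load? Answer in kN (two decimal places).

332.92 kN

(R or Lr) → R = 118.54 kN; (Lr or S or R) → R = 118.54 kN; (S or R) → R = 118.54 kN.
C1: 1.35(128.43) + 1.3(18.85) + 0.75(118.54) = 286.79
C2: 1.3(128.43) + 1.4(118.54) = 332.92
C3: 0.9(128.43) - 1.4(18.85) = 89.20
C4: 1.2(128.43) + 0.7(118.54) + 0.7(7.86) + 0.75(18.85) = 256.73
C5: 1.4(128.43) = 179.80
C6: 1.25(128.43) + 1.5(7.86) + 0.6(118.54) = 243.45
Combination 2 governs: P_u = 332.92 kN.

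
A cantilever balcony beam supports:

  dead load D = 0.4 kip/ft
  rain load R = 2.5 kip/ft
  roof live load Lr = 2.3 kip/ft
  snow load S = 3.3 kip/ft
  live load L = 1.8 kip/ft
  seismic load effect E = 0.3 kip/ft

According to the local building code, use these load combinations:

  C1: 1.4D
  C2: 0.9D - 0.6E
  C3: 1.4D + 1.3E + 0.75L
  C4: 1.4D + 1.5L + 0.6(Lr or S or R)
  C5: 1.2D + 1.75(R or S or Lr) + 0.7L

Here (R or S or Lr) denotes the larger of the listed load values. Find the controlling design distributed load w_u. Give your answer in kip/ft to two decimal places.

(Lr or S or R) → S = 3.3 kip/ft; (R or S or Lr) → S = 3.3 kip/ft.
C1: 1.4(0.4) = 0.56
C2: 0.9(0.4) - 0.6(0.3) = 0.36 - 0.18 = 0.18
C3: 1.4(0.4) + 1.3(0.3) + 0.75(1.8) = 0.56 + 0.39 + 1.35 = 2.30
C4: 1.4(0.4) + 1.5(1.8) + 0.6(3.3) = 0.56 + 2.70 + 1.98 = 5.24
C5: 1.2(0.4) + 1.75(3.3) + 0.7(1.8) = 0.48 + 5.78 + 1.26 = 7.52
Combination 5 governs: w_u = 7.52 kip/ft.

7.52 kip/ft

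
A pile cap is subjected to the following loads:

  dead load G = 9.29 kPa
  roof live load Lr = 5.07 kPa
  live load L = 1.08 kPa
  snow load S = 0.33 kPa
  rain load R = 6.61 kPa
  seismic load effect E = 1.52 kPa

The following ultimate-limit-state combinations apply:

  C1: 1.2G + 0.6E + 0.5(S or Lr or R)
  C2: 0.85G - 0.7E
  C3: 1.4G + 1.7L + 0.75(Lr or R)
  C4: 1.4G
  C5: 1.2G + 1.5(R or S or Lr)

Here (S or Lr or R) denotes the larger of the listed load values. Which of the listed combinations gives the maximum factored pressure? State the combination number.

Combination 5

(S or Lr or R) → R = 6.61 kPa; (Lr or R) → R = 6.61 kPa; (R or S or Lr) → R = 6.61 kPa.
C1: 1.2(9.29) + 0.6(1.52) + 0.5(6.61) = 15.37
C2: 0.85(9.29) - 0.7(1.52) = 6.83
C3: 1.4(9.29) + 1.7(1.08) + 0.75(6.61) = 19.80
C4: 1.4(9.29) = 13.01
C5: 1.2(9.29) + 1.5(6.61) = 21.06
The largest value is 21.06 kPa from combination 5.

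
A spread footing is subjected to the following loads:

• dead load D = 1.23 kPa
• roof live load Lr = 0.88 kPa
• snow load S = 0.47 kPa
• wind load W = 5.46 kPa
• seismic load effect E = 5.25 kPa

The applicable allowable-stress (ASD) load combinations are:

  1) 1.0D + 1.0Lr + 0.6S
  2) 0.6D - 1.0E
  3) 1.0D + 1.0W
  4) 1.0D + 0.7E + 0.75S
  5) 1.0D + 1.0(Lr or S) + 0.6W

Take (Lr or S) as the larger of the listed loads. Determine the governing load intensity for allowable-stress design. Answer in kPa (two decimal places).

(Lr or S) → Lr = 0.88 kPa.
1) 1.0(1.23) + 1.0(0.88) + 0.6(0.47) = 1.23 + 0.88 + 0.28 = 2.39
2) 0.6(1.23) - 1.0(5.25) = 0.74 - 5.25 = -4.51
3) 1.0(1.23) + 1.0(5.46) = 1.23 + 5.46 = 6.69
4) 1.0(1.23) + 0.7(5.25) + 0.75(0.47) = 1.23 + 3.68 + 0.35 = 5.26
5) 1.0(1.23) + 1.0(0.88) + 0.6(5.46) = 1.23 + 0.88 + 3.28 = 5.39
Maximum is from combination 3.

6.69 kPa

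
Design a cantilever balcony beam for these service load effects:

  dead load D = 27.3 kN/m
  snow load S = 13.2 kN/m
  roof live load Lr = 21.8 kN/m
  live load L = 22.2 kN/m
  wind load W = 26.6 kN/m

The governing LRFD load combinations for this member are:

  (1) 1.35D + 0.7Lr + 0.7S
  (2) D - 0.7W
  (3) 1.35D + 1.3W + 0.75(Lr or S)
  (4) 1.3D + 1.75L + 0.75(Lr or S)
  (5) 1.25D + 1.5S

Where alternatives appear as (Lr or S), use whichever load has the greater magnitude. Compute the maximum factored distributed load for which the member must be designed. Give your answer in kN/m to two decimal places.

(Lr or S) → Lr = 21.8 kN/m.
(1) 1.35(27.3) + 0.7(21.8) + 0.7(13.2) = 36.86 + 15.26 + 9.24 = 61.36
(2) 1.0(27.3) - 0.7(26.6) = 27.30 - 18.62 = 8.68
(3) 1.35(27.3) + 1.3(26.6) + 0.75(21.8) = 36.86 + 34.58 + 16.35 = 87.79
(4) 1.3(27.3) + 1.75(22.2) + 0.75(21.8) = 35.49 + 38.85 + 16.35 = 90.69
(5) 1.25(27.3) + 1.5(13.2) = 34.13 + 19.80 = 53.93
Combination 4 governs: w_u = 90.69 kN/m.

90.69 kN/m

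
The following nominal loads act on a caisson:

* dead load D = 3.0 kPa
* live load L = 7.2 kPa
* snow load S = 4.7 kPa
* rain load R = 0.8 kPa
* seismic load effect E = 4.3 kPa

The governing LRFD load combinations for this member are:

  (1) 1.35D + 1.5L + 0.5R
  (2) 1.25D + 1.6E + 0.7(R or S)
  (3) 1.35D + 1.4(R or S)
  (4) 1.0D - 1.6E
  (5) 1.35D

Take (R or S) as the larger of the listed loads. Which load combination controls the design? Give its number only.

Combination 1

(R or S) → S = 4.7 kPa.
(1) 1.35(3.0) + 1.5(7.2) + 0.5(0.8) = 15.3
(2) 1.25(3.0) + 1.6(4.3) + 0.7(4.7) = 13.9
(3) 1.35(3.0) + 1.4(4.7) = 10.6
(4) 1.0(3.0) - 1.6(4.3) = -3.9
(5) 1.35(3.0) = 4.1
The largest value is 15.3 kPa from combination 1.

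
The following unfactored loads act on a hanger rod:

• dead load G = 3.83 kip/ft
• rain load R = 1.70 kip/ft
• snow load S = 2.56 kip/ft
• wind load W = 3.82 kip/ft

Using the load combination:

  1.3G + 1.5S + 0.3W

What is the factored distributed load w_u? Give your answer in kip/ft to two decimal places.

9.97 kip/ft

1.3(3.83) + 1.5(2.56) + 0.3(3.82) = 4.98 + 3.84 + 1.15 = 9.97
w_u = 9.97 kip/ft.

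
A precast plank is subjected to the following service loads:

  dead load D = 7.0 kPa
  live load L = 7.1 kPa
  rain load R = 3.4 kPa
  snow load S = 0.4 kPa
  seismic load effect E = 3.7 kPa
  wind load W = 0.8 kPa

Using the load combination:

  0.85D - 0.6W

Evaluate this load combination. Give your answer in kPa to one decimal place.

0.85(7.0) - 0.6(0.8) = 6.0 - 0.5 = 5.5
p_u = 5.5 kPa.

5.5 kPa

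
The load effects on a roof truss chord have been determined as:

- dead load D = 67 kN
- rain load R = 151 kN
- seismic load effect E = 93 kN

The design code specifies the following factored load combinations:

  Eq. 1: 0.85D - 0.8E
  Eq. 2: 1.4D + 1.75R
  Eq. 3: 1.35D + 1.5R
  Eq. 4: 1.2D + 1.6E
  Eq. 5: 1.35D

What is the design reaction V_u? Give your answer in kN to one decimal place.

358.1 kN

Eq. 1: 0.85(67) - 0.8(93) = -17.5
Eq. 2: 1.4(67) + 1.75(151) = 93.8 + 264.3 = 358.1
Eq. 3: 1.35(67) + 1.5(151) = 90.5 + 226.5 = 317.0
Eq. 4: 1.2(67) + 1.6(93) = 80.4 + 148.8 = 229.2
Eq. 5: 1.35(67) = 90.5
Maximum is from combination 2.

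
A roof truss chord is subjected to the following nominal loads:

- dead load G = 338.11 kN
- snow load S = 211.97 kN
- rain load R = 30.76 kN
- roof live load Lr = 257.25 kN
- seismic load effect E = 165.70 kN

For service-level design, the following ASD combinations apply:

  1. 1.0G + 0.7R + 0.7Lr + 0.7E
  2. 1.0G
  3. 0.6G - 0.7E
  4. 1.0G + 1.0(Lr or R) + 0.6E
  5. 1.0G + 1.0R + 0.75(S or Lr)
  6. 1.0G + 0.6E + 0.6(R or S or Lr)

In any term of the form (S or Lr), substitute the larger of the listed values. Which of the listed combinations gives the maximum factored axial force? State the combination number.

(Lr or R) → Lr = 257.25 kN; (S or Lr) → Lr = 257.25 kN; (R or S or Lr) → Lr = 257.25 kN.
1. 1.0(338.11) + 0.7(30.76) + 0.7(257.25) + 0.7(165.70) = 338.11 + 21.53 + 180.08 + 115.99 = 655.71
2. 1.0(338.11) = 338.11
3. 0.6(338.11) - 0.7(165.70) = 202.87 - 115.99 = 86.88
4. 1.0(338.11) + 1.0(257.25) + 0.6(165.70) = 338.11 + 257.25 + 99.42 = 694.78
5. 1.0(338.11) + 1.0(30.76) + 0.75(257.25) = 338.11 + 30.76 + 192.94 = 561.81
6. 1.0(338.11) + 0.6(165.70) + 0.6(257.25) = 338.11 + 99.42 + 154.35 = 591.88
The largest value is 694.78 kN from combination 4.

Combination 4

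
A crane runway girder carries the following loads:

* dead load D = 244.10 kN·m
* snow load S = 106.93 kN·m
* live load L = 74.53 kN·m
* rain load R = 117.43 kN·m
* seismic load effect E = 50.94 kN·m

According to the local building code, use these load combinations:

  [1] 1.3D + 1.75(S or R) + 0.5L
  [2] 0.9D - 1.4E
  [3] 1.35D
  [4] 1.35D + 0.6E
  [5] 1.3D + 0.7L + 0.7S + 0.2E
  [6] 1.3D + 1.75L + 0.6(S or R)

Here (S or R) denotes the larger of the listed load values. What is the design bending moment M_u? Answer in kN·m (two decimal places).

560.10 kN·m

(S or R) → R = 117.43 kN·m.
[1] 1.3(244.10) + 1.75(117.43) + 0.5(74.53) = 317.33 + 205.50 + 37.27 = 560.10
[2] 0.9(244.10) - 1.4(50.94) = 219.69 - 71.32 = 148.37
[3] 1.35(244.10) = 329.54
[4] 1.35(244.10) + 0.6(50.94) = 329.54 + 30.56 = 360.10
[5] 1.3(244.10) + 0.7(74.53) + 0.7(106.93) + 0.2(50.94) = 317.33 + 52.17 + 74.85 + 10.19 = 454.54
[6] 1.3(244.10) + 1.75(74.53) + 0.6(117.43) = 317.33 + 130.43 + 70.46 = 518.22
Maximum is from combination 1.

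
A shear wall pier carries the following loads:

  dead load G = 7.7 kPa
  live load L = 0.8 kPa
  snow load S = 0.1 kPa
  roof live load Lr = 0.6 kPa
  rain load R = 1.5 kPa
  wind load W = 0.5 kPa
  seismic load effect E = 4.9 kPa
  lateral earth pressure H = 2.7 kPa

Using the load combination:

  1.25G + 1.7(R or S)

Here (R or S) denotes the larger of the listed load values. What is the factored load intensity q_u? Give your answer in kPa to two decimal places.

(R or S) → R = 1.5 kPa.
1.25(7.7) + 1.7(1.5) = 9.63 + 2.55 = 12.18
q_u = 12.18 kPa.

12.18 kPa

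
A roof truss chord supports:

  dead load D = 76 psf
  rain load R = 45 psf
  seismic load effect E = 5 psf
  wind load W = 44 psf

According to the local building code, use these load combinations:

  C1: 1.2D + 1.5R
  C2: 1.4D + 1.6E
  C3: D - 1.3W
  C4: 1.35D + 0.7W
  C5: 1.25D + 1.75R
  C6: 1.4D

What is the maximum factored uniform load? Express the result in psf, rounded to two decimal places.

173.75 psf

C1: 1.2(76) + 1.5(45) = 91.20 + 67.50 = 158.70
C2: 1.4(76) + 1.6(5) = 106.40 + 8.00 = 114.40
C3: 1.0(76) - 1.3(44) = 76.00 - 57.20 = 18.80
C4: 1.35(76) + 0.7(44) = 102.60 + 30.80 = 133.40
C5: 1.25(76) + 1.75(45) = 95.00 + 78.75 = 173.75
C6: 1.4(76) = 106.40
Combination 5 governs: q_u = 173.75 psf.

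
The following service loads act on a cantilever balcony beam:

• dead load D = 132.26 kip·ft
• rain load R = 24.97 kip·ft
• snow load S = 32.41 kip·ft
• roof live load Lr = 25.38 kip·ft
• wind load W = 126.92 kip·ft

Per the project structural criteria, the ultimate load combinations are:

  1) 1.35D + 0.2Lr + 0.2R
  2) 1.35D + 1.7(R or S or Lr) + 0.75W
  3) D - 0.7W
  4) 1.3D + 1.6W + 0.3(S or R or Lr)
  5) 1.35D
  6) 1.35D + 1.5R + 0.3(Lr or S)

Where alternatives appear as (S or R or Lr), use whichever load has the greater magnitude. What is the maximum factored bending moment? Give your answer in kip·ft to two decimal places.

(R or S or Lr) → S = 32.41 kip·ft; (S or R or Lr) → S = 32.41 kip·ft; (Lr or S) → S = 32.41 kip·ft.
1) 1.35(132.26) + 0.2(25.38) + 0.2(24.97) = 178.55 + 5.08 + 4.99 = 188.62
2) 1.35(132.26) + 1.7(32.41) + 0.75(126.92) = 178.55 + 55.10 + 95.19 = 328.84
3) 1.0(132.26) - 0.7(126.92) = 132.26 - 88.84 = 43.42
4) 1.3(132.26) + 1.6(126.92) + 0.3(32.41) = 171.94 + 203.07 + 9.72 = 384.73
5) 1.35(132.26) = 178.55
6) 1.35(132.26) + 1.5(24.97) + 0.3(32.41) = 178.55 + 37.46 + 9.72 = 225.73
Maximum is from combination 4.

384.73 kip·ft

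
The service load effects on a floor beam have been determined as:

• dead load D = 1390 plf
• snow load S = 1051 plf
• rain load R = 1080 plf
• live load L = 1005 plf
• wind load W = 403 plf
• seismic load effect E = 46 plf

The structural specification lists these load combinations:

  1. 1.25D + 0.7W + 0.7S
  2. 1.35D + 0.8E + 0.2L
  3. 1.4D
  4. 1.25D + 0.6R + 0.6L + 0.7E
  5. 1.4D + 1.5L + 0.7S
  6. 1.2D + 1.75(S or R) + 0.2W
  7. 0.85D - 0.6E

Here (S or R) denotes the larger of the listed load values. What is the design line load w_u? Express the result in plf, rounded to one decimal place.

(S or R) → R = 1080 plf.
1. 1.25(1390) + 0.7(403) + 0.7(1051) = 1737.5 + 282.1 + 735.7 = 2755.3
2. 1.35(1390) + 0.8(46) + 0.2(1005) = 1876.5 + 36.8 + 201.0 = 2114.3
3. 1.4(1390) = 1946.0
4. 1.25(1390) + 0.6(1080) + 0.6(1005) + 0.7(46) = 1737.5 + 648.0 + 603.0 + 32.2 = 3020.7
5. 1.4(1390) + 1.5(1005) + 0.7(1051) = 1946.0 + 1507.5 + 735.7 = 4189.2
6. 1.2(1390) + 1.75(1080) + 0.2(403) = 1668.0 + 1890.0 + 80.6 = 3638.6
7. 0.85(1390) - 0.6(46) = 1181.5 - 27.6 = 1153.9
Maximum is from combination 5.

4189.2 plf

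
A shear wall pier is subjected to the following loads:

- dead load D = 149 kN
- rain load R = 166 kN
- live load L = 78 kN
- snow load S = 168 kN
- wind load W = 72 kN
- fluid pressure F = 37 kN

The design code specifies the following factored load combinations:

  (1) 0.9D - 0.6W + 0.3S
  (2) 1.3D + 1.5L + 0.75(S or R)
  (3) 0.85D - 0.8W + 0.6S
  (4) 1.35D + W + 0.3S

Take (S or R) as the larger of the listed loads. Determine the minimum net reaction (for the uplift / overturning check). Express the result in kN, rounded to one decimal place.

141.3 kN

(S or R) → S = 168 kN.
(1) 0.9(149) - 0.6(72) + 0.3(168) = 134.1 - 43.2 + 50.4 = 141.3
(2) 1.3(149) + 1.5(78) + 0.75(168) = 193.7 + 117.0 + 126.0 = 436.7
(3) 0.85(149) - 0.8(72) + 0.6(168) = 126.7 - 57.6 + 100.8 = 169.9
(4) 1.35(149) + 1.0(72) + 0.3(168) = 201.2 + 72.0 + 50.4 = 323.6
Combination 1 gives the minimum: 141.3 kN.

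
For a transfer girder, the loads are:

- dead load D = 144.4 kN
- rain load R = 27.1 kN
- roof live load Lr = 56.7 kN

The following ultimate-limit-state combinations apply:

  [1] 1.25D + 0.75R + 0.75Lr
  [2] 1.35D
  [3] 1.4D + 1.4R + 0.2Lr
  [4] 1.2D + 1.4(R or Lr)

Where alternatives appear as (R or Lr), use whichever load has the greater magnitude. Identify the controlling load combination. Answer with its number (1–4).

(R or Lr) → Lr = 56.7 kN.
[1] 1.25(144.4) + 0.75(27.1) + 0.75(56.7) = 243.35
[2] 1.35(144.4) = 194.94
[3] 1.4(144.4) + 1.4(27.1) + 0.2(56.7) = 202.16 + 37.94 + 11.34 = 251.44
[4] 1.2(144.4) + 1.4(56.7) = 173.28 + 79.38 = 252.66
The largest value is 252.66 kN from combination 4.

Combination 4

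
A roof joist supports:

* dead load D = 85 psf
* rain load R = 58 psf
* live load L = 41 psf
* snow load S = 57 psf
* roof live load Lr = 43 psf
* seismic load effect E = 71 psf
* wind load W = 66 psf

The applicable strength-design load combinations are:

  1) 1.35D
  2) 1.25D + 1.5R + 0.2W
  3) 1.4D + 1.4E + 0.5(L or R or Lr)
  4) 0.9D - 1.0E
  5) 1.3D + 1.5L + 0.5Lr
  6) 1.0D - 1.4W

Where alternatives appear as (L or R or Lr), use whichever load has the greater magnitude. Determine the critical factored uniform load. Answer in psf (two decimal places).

247.40 psf

(L or R or Lr) → R = 58 psf.
1) 1.35(85) = 114.75
2) 1.25(85) + 1.5(58) + 0.2(66) = 106.25 + 87.00 + 13.20 = 206.45
3) 1.4(85) + 1.4(71) + 0.5(58) = 119.00 + 99.40 + 29.00 = 247.40
4) 0.9(85) - 1.0(71) = 76.50 - 71.00 = 5.50
5) 1.3(85) + 1.5(41) + 0.5(43) = 110.50 + 61.50 + 21.50 = 193.50
6) 1.0(85) - 1.4(66) = 85.00 - 92.40 = -7.40
Maximum is from combination 3.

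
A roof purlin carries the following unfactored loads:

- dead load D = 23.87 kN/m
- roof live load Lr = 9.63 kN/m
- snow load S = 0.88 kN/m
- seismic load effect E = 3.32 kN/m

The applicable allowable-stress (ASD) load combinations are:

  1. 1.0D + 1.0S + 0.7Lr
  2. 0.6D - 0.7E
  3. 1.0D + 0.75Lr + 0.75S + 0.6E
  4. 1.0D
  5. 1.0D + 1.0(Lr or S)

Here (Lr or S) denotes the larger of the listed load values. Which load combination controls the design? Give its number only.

(Lr or S) → Lr = 9.63 kN/m.
1. 1.0(23.87) + 1.0(0.88) + 0.7(9.63) = 31.49
2. 0.6(23.87) - 0.7(3.32) = 12.00
3. 1.0(23.87) + 0.75(9.63) + 0.75(0.88) + 0.6(3.32) = 33.74
4. 1.0(23.87) = 23.87
5. 1.0(23.87) + 1.0(9.63) = 33.50
The largest value is 33.74 kN/m from combination 3.

Combination 3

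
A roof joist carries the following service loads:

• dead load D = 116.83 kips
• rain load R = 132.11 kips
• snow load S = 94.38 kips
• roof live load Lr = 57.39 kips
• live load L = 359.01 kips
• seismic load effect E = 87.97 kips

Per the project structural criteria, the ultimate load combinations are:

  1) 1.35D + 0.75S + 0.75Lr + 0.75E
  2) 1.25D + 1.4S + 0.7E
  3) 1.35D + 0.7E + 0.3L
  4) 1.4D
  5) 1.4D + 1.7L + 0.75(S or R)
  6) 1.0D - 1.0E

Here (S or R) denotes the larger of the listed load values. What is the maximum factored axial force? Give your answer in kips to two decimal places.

872.96 kips

(S or R) → R = 132.11 kips.
1) 1.35(116.83) + 0.75(94.38) + 0.75(57.39) + 0.75(87.97) = 337.53
2) 1.25(116.83) + 1.4(94.38) + 0.7(87.97) = 339.75
3) 1.35(116.83) + 0.7(87.97) + 0.3(359.01) = 327.00
4) 1.4(116.83) = 163.56
5) 1.4(116.83) + 1.7(359.01) + 0.75(132.11) = 872.96
6) 1.0(116.83) - 1.0(87.97) = 28.86
Combination 5 governs: P_u = 872.96 kips.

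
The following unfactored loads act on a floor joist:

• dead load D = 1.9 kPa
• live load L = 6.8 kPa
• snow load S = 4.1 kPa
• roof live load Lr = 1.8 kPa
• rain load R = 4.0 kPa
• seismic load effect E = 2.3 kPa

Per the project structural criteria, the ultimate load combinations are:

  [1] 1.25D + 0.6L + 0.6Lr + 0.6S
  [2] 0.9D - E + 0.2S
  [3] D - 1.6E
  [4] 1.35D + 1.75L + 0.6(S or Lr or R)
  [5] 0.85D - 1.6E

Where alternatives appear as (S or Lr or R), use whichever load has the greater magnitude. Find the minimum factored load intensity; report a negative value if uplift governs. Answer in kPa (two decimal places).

-2.07 kPa

(S or Lr or R) → S = 4.1 kPa.
[1] 1.25(1.9) + 0.6(6.8) + 0.6(1.8) + 0.6(4.1) = 10.00
[2] 0.9(1.9) - 1.0(2.3) + 0.2(4.1) = 0.23
[3] 1.0(1.9) - 1.6(2.3) = -1.78
[4] 1.35(1.9) + 1.75(6.8) + 0.6(4.1) = 16.93
[5] 0.85(1.9) - 1.6(2.3) = -2.07
Combination 5 gives the minimum: -2.07 kPa.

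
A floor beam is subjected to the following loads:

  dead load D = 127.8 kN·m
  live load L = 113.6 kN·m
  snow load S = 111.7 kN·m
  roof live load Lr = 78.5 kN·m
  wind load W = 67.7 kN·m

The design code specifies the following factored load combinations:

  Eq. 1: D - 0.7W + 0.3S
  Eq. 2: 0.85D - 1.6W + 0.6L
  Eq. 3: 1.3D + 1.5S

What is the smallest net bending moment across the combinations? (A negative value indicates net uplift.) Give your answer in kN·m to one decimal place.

68.5 kN·m

Eq. 1: 1.0(127.8) - 0.7(67.7) + 0.3(111.7) = 127.8 - 47.4 + 33.5 = 113.9
Eq. 2: 0.85(127.8) - 1.6(67.7) + 0.6(113.6) = 108.6 - 108.3 + 68.2 = 68.5
Eq. 3: 1.3(127.8) + 1.5(111.7) = 166.1 + 167.6 = 333.7
Combination 2 gives the minimum: 68.5 kN·m.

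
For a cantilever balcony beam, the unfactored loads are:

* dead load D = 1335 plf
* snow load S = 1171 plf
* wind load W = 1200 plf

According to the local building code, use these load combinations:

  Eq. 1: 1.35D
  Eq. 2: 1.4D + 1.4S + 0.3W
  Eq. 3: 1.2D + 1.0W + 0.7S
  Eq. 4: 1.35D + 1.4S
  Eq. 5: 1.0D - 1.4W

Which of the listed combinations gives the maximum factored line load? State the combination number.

Eq. 1: 1.35(1335) = 1802.25
Eq. 2: 1.4(1335) + 1.4(1171) + 0.3(1200) = 3868.40
Eq. 3: 1.2(1335) + 1.0(1200) + 0.7(1171) = 3621.70
Eq. 4: 1.35(1335) + 1.4(1171) = 3441.65
Eq. 5: 1.0(1335) - 1.4(1200) = -345.00
The largest value is 3868.40 plf from combination 2.

Combination 2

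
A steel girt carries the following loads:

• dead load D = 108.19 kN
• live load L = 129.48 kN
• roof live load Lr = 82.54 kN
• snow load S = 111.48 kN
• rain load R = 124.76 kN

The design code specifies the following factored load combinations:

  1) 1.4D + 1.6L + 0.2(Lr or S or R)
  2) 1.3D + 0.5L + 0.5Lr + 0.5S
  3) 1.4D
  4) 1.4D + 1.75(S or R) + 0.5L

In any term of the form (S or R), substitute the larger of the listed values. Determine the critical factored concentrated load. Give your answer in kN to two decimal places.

(Lr or S or R) → R = 124.76 kN; (S or R) → R = 124.76 kN.
1) 1.4(108.19) + 1.6(129.48) + 0.2(124.76) = 383.59
2) 1.3(108.19) + 0.5(129.48) + 0.5(82.54) + 0.5(111.48) = 302.40
3) 1.4(108.19) = 151.47
4) 1.4(108.19) + 1.75(124.76) + 0.5(129.48) = 434.54
Combination 4 governs: P_u = 434.54 kN.

434.54 kN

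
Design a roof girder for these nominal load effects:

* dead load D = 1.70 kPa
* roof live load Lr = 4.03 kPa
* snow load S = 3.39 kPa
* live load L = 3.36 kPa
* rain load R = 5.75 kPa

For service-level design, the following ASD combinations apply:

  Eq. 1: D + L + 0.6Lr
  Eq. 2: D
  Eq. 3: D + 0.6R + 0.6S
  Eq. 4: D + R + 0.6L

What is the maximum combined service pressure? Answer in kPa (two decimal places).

9.47 kPa

Eq. 1: 1.0(1.70) + 1.0(3.36) + 0.6(4.03) = 7.48
Eq. 2: 1.0(1.70) = 1.70
Eq. 3: 1.0(1.70) + 0.6(5.75) + 0.6(3.39) = 7.18
Eq. 4: 1.0(1.70) + 1.0(5.75) + 0.6(3.36) = 9.47
Combination 4 governs: p = 9.47 kPa.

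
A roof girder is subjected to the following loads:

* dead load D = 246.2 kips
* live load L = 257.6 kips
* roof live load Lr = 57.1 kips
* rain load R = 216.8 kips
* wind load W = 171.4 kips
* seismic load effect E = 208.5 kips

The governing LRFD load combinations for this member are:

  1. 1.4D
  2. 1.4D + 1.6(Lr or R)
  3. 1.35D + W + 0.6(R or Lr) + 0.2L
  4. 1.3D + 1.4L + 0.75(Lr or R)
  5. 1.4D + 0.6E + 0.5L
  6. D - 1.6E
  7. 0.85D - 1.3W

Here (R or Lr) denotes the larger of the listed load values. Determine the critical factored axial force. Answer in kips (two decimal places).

(Lr or R) → R = 216.8 kips; (R or Lr) → R = 216.8 kips.
1. 1.4(246.2) = 344.68
2. 1.4(246.2) + 1.6(216.8) = 691.56
3. 1.35(246.2) + 1.0(171.4) + 0.6(216.8) + 0.2(257.6) = 685.37
4. 1.3(246.2) + 1.4(257.6) + 0.75(216.8) = 843.30
5. 1.4(246.2) + 0.6(208.5) + 0.5(257.6) = 598.58
6. 1.0(246.2) - 1.6(208.5) = -87.40
7. 0.85(246.2) - 1.3(171.4) = -13.55
The controlling combination is 4, giving 843.30 kips.

843.30 kips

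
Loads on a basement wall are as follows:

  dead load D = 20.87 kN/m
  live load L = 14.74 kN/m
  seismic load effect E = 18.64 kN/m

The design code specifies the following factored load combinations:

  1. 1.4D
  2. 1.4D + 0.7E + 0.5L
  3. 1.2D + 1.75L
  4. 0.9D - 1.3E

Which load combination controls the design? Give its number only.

Combination 3

1. 1.4(20.87) = 29.22
2. 1.4(20.87) + 0.7(18.64) + 0.5(14.74) = 29.22 + 13.05 + 7.37 = 49.64
3. 1.2(20.87) + 1.75(14.74) = 25.04 + 25.80 = 50.84
4. 0.9(20.87) - 1.3(18.64) = 18.78 - 24.23 = -5.45
The largest value is 50.84 kN/m from combination 3.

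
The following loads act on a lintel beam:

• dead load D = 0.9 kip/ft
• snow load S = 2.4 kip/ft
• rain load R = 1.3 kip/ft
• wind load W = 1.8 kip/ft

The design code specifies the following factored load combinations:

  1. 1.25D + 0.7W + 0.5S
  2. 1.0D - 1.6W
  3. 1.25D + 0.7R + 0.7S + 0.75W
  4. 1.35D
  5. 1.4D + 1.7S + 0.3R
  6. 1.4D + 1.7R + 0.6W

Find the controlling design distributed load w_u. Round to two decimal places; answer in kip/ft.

5.73 kip/ft

1. 1.25(0.9) + 0.7(1.8) + 0.5(2.4) = 1.13 + 1.26 + 1.20 = 3.59
2. 1.0(0.9) - 1.6(1.8) = 0.90 - 2.88 = -1.98
3. 1.25(0.9) + 0.7(1.3) + 0.7(2.4) + 0.75(1.8) = 1.13 + 0.91 + 1.68 + 1.35 = 5.07
4. 1.35(0.9) = 1.22
5. 1.4(0.9) + 1.7(2.4) + 0.3(1.3) = 1.26 + 4.08 + 0.39 = 5.73
6. 1.4(0.9) + 1.7(1.3) + 0.6(1.8) = 1.26 + 2.21 + 1.08 = 4.55
Maximum is from combination 5.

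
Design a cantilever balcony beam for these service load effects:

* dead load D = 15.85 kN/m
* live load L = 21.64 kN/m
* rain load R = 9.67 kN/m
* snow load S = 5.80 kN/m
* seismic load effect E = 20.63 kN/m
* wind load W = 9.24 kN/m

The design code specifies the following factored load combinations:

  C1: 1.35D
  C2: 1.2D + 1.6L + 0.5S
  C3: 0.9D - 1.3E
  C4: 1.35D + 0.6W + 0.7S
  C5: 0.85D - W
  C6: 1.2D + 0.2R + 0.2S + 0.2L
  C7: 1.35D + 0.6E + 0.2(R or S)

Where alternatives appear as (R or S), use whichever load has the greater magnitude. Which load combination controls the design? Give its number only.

(R or S) → R = 9.67 kN/m.
C1: 1.35(15.85) = 21.40
C2: 1.2(15.85) + 1.6(21.64) + 0.5(5.80) = 19.02 + 34.62 + 2.90 = 56.54
C3: 0.9(15.85) - 1.3(20.63) = 14.27 - 26.82 = -12.55
C4: 1.35(15.85) + 0.6(9.24) + 0.7(5.80) = 21.40 + 5.54 + 4.06 = 31.00
C5: 0.85(15.85) - 1.0(9.24) = 13.47 - 9.24 = 4.23
C6: 1.2(15.85) + 0.2(9.67) + 0.2(5.80) + 0.2(21.64) = 19.02 + 1.93 + 1.16 + 4.33 = 26.44
C7: 1.35(15.85) + 0.6(20.63) + 0.2(9.67) = 21.40 + 12.38 + 1.93 = 35.71
The largest value is 56.54 kN/m from combination 2.

Combination 2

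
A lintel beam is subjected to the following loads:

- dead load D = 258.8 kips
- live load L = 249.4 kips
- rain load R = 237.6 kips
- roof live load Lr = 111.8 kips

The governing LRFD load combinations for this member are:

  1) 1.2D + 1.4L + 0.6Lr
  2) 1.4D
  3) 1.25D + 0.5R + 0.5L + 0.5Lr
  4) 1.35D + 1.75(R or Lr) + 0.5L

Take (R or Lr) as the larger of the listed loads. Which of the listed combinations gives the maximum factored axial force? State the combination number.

(R or Lr) → R = 237.6 kips.
1) 1.2(258.8) + 1.4(249.4) + 0.6(111.8) = 726.8
2) 1.4(258.8) = 362.3
3) 1.25(258.8) + 0.5(237.6) + 0.5(249.4) + 0.5(111.8) = 323.5 + 118.8 + 124.7 + 55.9 = 622.9
4) 1.35(258.8) + 1.75(237.6) + 0.5(249.4) = 349.4 + 415.8 + 124.7 = 889.9
The largest value is 889.9 kips from combination 4.

Combination 4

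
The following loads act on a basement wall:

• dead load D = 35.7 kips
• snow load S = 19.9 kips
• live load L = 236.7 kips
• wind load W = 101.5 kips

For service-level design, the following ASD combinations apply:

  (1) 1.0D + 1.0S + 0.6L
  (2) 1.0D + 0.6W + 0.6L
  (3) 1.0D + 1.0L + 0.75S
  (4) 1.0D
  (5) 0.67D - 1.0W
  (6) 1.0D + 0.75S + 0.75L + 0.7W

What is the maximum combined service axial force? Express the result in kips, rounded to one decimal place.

(1) 1.0(35.7) + 1.0(19.9) + 0.6(236.7) = 35.7 + 19.9 + 142.0 = 197.6
(2) 1.0(35.7) + 0.6(101.5) + 0.6(236.7) = 35.7 + 60.9 + 142.0 = 238.6
(3) 1.0(35.7) + 1.0(236.7) + 0.75(19.9) = 35.7 + 236.7 + 14.9 = 287.3
(4) 1.0(35.7) = 35.7
(5) 0.67(35.7) - 1.0(101.5) = 23.9 - 101.5 = -77.6
(6) 1.0(35.7) + 0.75(19.9) + 0.75(236.7) + 0.7(101.5) = 35.7 + 14.9 + 177.5 + 71.1 = 299.2
The controlling combination is 6, giving 299.2 kips.

299.2 kips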